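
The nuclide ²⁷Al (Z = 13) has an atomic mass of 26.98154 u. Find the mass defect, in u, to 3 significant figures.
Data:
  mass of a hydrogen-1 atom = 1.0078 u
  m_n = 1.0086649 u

0.241 u

The nucleus contains 13 protons and 27 − 13 = 14 neutrons.
Mass of separated nucleons = 13(1.0078) + 14(1.0086649) = 13.1014 + 14.1213086 = 27.2227086 u
The mass defect is 27.2227086 − 26.98154 = 0.2411686 u.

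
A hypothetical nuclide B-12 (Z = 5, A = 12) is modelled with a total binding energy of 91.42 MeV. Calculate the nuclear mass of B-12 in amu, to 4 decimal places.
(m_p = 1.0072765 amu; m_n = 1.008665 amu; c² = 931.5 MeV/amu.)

11.9989 amu

Mass defect = 91.42 MeV / (931.5 MeV/amu) = 0.098143 amu
Constituent mass = 5(1.0072765) + 7(1.008665) = 12.0970375 amu
Nuclear mass = 12.0970375 − 0.098143 = 11.9988945 amu ≈ 11.9989 amu (to 4 decimal places)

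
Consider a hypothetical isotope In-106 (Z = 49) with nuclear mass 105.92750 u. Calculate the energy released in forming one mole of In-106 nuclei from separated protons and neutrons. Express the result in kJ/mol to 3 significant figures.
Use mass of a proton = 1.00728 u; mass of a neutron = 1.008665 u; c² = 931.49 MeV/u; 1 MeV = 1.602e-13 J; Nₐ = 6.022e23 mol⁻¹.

Total constituent mass: 49 × 1.00728 + 57 × 1.008665 = 106.850625 u
Δm = 106.850625 − 105.92750 = 0.923125 u
Converting to energy: 0.923125 u × 931.49 MeV/u = 859.882 MeV
Per nucleus in joules: 859.882 MeV × 1.602e-13 J/MeV = 1.3775e-10 J
Per mole: 1.3775e-10 J × 6.022e23 mol⁻¹ = 8.2953e+13 J/mol

8.30e+10 kJ/mol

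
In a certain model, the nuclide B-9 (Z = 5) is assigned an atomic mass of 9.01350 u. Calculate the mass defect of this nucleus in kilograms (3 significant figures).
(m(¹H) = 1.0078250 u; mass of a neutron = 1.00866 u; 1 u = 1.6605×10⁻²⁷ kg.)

Z = 5, so N = A − Z = 9 − 5 = 4.
Total constituent mass: 5 × 1.0078250 + 4 × 1.00866 = 9.0737650 u
The mass defect is 9.0737650 − 9.01350 = 0.0602650 u.
In SI units: 0.0602650 u × 1.6605×10⁻²⁷ kg/u = 1.0007e-28 kg

1.00e-28 kg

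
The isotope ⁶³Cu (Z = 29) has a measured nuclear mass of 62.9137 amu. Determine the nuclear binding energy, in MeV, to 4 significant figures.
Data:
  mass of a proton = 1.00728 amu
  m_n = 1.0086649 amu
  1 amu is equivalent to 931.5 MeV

551.5 MeV

Z = 29, so N = A − Z = 63 − 29 = 34.
Total constituent mass: 29 × 1.00728 + 34 × 1.0086649 = 63.5057266 amu
Δm = 63.5057266 − 62.9137 = 0.5920266 amu
E_B = 0.5920266 × 931.5 = 551.473 MeV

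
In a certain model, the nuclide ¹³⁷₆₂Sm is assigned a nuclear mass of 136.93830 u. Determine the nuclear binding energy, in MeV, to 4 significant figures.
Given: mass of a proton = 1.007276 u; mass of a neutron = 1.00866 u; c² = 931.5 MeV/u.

Σm = 62·m_p + 75·m_n = 62.451112 + 75.64950 = 138.100612 u
The mass defect is 138.100612 − 136.93830 = 1.162312 u.
Converting to energy: 1.162312 u × 931.5 MeV/u = 1082.69 MeV

1083 MeV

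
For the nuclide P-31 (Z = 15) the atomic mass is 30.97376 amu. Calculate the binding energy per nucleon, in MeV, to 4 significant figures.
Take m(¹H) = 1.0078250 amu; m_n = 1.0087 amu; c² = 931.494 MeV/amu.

8.498 MeV/nucleon

Z = 15, so N = A − Z = 31 − 15 = 16.
Total constituent mass: 15 × 1.0078250 + 16 × 1.0087 = 31.2565750 amu
The mass defect is 31.2565750 − 30.97376 = 0.2828150 amu.
Converting to energy: 0.2828150 amu × 931.494 MeV/amu = 263.440 MeV
Per nucleon: 263.440 / 31 = 8.498 MeV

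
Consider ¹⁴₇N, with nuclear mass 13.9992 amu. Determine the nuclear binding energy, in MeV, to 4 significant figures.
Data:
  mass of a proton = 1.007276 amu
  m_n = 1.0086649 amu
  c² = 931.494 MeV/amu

The nucleus contains 7 protons and 14 − 7 = 7 neutrons.
Total constituent mass: 7 × 1.007276 + 7 × 1.0086649 = 14.1115863 amu
Mass defect Δm = 14.1115863 − 13.9992 = 0.1123863 amu
Binding energy = Δm·c² = 0.1123863 × 931.494 MeV/amu = 104.687 MeV

104.7 MeV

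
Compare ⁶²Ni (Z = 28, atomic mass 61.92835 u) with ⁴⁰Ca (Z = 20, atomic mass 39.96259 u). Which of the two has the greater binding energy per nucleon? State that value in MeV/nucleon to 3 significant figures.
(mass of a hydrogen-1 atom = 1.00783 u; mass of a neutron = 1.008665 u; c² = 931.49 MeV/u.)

⁶²Ni: Σm = 28(1.00783) + 34(1.008665) = 62.513850 u; Δm = 0.585500 u; E_B = 545.39 MeV; E_B/A = 8.797 MeV
⁴⁰Ca: Σm = 20(1.00783) + 20(1.008665) = 40.329900 u; Δm = 0.367310 u; E_B = 342.15 MeV; E_B/A = 8.554 MeV
⁶²Ni has the higher binding energy per nucleon, so it is the more tightly bound nucleus.

⁶²Ni; 8.80 MeV/nucleon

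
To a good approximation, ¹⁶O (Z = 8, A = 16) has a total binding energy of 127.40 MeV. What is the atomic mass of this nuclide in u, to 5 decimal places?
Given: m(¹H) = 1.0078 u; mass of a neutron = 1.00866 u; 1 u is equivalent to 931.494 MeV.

Mass defect = 127.40 MeV / (931.494 MeV/u) = 0.1367695 u
Constituent mass = 8(1.0078) + 8(1.00866) = 16.13168 u
Atomic mass = 16.13168 − 0.1367695 = 15.9949105 u ≈ 15.99491 u (to 5 decimal places)

15.99491 u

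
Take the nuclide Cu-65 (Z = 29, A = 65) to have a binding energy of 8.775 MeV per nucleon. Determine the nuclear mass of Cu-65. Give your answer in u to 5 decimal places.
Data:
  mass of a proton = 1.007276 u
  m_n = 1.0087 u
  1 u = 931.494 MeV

64.91188 u

Total binding energy = 65 × 8.775 = 570.375 MeV
Mass defect = 570.375 MeV / (931.494 MeV/u) = 0.6123228 u
Constituent mass = 29(1.007276) + 36(1.0087) = 65.524204 u
Nuclear mass = 65.524204 − 0.6123228 = 64.9118812 u ≈ 64.91188 u (to 5 decimal places)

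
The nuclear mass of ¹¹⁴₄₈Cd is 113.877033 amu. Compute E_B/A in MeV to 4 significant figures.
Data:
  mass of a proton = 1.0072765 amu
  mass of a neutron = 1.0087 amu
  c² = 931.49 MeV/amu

8.550 MeV/nucleon

Σm = 48·m_p + 66·m_n = 48.3492720 + 66.5742 = 114.9234720 amu
Δm = 114.9234720 − 113.877033 = 1.0464390 amu
Converting to energy: 1.0464390 amu × 931.49 MeV/amu = 974.747 MeV
Per nucleon: 974.747 / 114 = 8.550 MeV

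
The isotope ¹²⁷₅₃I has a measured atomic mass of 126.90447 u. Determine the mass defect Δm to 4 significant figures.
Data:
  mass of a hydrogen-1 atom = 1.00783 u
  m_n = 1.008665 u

Σm = 53·m(¹H) + 74·m_n = 53.41499 + 74.641210 = 128.056200 u
Δm = 128.056200 − 126.90447 = 1.151730 u

1.152 u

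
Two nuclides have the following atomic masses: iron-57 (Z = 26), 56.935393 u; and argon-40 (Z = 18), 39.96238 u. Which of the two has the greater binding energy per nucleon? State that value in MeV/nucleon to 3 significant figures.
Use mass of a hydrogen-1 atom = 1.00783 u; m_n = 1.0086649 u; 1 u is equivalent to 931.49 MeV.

iron-57: Σm = 26(1.00783) + 31(1.0086649) = 57.4721919 u; Δm = 0.5367989 u; E_B = 500.02 MeV; E_B/A = 8.772 MeV
argon-40: Σm = 18(1.00783) + 22(1.0086649) = 40.3315678 u; Δm = 0.3691878 u; E_B = 343.89 MeV; E_B/A = 8.597 MeV
iron-57 has the higher binding energy per nucleon, so it is the more tightly bound nucleus.

iron-57; 8.77 MeV/nucleon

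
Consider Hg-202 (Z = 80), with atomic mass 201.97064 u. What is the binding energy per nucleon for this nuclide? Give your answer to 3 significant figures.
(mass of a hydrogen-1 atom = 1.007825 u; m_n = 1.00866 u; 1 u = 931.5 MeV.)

The nucleus contains 80 protons and 202 − 80 = 122 neutrons.
Mass of separated nucleons = 80(1.007825) + 122(1.00866) = 80.626000 + 123.05652 = 203.682520 u
The mass defect is 203.682520 − 201.97064 = 1.711880 u.
E_B = 1.711880 × 931.5 = 1594.62 MeV
BE/A = 1594.62 MeV / 202 = 7.894 MeV/nucleon

7.89 MeV/nucleon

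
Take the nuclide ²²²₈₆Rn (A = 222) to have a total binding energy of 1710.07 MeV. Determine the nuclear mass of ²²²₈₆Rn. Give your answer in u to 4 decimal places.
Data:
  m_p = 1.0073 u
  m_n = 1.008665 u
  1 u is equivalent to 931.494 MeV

221.9704 u

Mass defect = 1710.07 MeV / (931.494 MeV/u) = 1.835836 u
Constituent mass = 86(1.0073) + 136(1.008665) = 223.806240 u
Nuclear mass = 223.806240 − 1.835836 = 221.970404 u ≈ 221.9704 u (to 4 decimal places)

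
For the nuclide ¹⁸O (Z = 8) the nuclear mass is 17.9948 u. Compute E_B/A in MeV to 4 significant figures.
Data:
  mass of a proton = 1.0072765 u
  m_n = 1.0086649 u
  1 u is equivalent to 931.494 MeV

With 8 protons and 10 neutrons (A = 18):
Mass of separated nucleons = 8(1.0072765) + 10(1.0086649) = 8.0582120 + 10.0866490 = 18.1448610 u
The mass defect is 18.1448610 − 17.9948 = 0.1500610 u.
Converting to energy: 0.1500610 u × 931.494 MeV/u = 139.781 MeV
Dividing by A = 18 gives 7.766 MeV per nucleon.

7.766 MeV/nucleon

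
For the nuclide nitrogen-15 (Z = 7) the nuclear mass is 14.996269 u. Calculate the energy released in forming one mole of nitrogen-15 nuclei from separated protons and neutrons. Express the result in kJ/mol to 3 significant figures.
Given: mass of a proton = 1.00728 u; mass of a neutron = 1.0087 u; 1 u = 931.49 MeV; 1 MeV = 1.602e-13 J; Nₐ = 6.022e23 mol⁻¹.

The nucleus contains 7 protons and 15 − 7 = 8 neutrons.
Total constituent mass: 7 × 1.00728 + 8 × 1.0087 = 15.12056 u
The mass defect is 15.12056 − 14.996269 = 0.124291 u.
Binding energy = Δm·c² = 0.124291 × 931.49 MeV/u = 115.776 MeV
Per nucleus in joules: 115.776 MeV × 1.602e-13 J/MeV = 1.8547e-11 J
Per mole: 1.8547e-11 J × 6.022e23 mol⁻¹ = 1.1169e+13 J/mol

1.12e+10 kJ/mol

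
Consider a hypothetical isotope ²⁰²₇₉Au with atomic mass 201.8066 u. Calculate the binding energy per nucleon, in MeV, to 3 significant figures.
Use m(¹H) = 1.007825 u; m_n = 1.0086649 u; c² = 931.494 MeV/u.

Z = 79, so N = A − Z = 202 − 79 = 123.
Mass of separated nucleons = 79(1.007825) + 123(1.0086649) = 79.618175 + 124.0657827 = 203.6839577 u
Mass defect Δm = 203.6839577 − 201.8066 = 1.8773577 u
Converting to energy: 1.8773577 u × 931.494 MeV/u = 1748.75 MeV
BE/A = 1748.75 MeV / 202 = 8.657 MeV/nucleon

8.66 MeV/nucleon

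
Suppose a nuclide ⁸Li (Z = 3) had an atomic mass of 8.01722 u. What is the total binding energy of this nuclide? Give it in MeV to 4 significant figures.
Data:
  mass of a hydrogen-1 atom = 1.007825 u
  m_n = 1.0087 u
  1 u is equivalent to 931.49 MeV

46.35 MeV

Σm = 3·m(¹H) + 5·m_n = 3.023475 + 5.0435 = 8.066975 u
Mass defect Δm = 8.066975 − 8.01722 = 0.049755 u
E_B = 0.049755 × 931.49 = 46.3463 MeV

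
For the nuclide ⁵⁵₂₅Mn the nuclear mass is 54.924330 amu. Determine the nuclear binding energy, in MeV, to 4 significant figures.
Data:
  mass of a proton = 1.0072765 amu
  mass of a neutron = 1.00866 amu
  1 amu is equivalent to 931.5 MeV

481.9 MeV

The nucleus contains 25 protons and 55 − 25 = 30 neutrons.
Σm = 25·m_p + 30·m_n = 25.1819125 + 30.25980 = 55.4417125 amu
The mass defect is 55.4417125 − 54.924330 = 0.5173825 amu.
E_B = 0.5173825 × 931.5 = 481.942 MeV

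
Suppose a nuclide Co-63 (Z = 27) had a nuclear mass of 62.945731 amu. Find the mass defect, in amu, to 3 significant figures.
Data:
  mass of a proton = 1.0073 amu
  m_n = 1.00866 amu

Mass of separated nucleons = 27(1.0073) + 36(1.00866) = 27.1971 + 36.31176 = 63.50886 amu
Δm = 63.50886 − 62.945731 = 0.563129 amu

0.563 amu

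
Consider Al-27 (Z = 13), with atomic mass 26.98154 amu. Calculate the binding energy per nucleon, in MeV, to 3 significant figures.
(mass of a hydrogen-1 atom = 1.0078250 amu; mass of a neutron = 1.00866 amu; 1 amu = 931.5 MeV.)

The nucleus contains 13 protons and 27 − 13 = 14 neutrons.
Mass of separated nucleons = 13(1.0078250) + 14(1.00866) = 13.1017250 + 14.12124 = 27.2229650 amu
The mass defect is 27.2229650 − 26.98154 = 0.2414250 amu.
Binding energy = Δm·c² = 0.2414250 × 931.5 MeV/amu = 224.887 MeV
BE/A = 224.887 MeV / 27 = 8.329 MeV/nucleon

8.33 MeV/nucleon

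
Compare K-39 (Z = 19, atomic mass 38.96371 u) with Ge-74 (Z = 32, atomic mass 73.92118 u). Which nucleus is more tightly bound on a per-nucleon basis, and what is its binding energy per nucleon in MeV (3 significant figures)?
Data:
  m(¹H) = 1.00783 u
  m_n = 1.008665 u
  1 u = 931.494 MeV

K-39: Σm = 19(1.00783) + 20(1.008665) = 39.322070 u; Δm = 0.358360 u; E_B = 333.81 MeV; E_B/A = 8.559 MeV
Ge-74: Σm = 32(1.00783) + 42(1.008665) = 74.614490 u; Δm = 0.693310 u; E_B = 645.81 MeV; E_B/A = 8.727 MeV
Ge-74 has the higher binding energy per nucleon, so it is the more tightly bound nucleus.

Ge-74; 8.73 MeV/nucleon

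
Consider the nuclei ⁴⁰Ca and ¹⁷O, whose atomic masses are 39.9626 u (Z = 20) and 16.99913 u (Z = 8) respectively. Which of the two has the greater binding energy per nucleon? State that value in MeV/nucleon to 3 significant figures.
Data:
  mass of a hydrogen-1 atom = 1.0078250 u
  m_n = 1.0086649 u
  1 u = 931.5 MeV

⁴⁰Ca: Σm = 20(1.0078250) + 20(1.0086649) = 40.3297980 u; Δm = 0.3671980 u; E_B = 342.04 MeV; E_B/A = 8.551 MeV
¹⁷O: Σm = 8(1.0078250) + 9(1.0086649) = 17.1405841 u; Δm = 0.1414541 u; E_B = 131.76 MeV; E_B/A = 7.751 MeV
⁴⁰Ca has the higher binding energy per nucleon, so it is the more tightly bound nucleus.

⁴⁰Ca; 8.55 MeV/nucleon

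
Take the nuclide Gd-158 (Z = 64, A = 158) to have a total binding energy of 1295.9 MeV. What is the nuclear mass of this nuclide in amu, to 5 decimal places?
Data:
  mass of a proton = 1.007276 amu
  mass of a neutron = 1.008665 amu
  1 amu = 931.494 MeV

157.88897 amu

Mass defect = 1295.9 MeV / (931.494 MeV/amu) = 1.3912060 amu
Constituent mass = 64(1.007276) + 94(1.008665) = 159.280174 amu
Nuclear mass = 159.280174 − 1.3912060 = 157.8889680 amu ≈ 157.88897 amu (to 5 decimal places)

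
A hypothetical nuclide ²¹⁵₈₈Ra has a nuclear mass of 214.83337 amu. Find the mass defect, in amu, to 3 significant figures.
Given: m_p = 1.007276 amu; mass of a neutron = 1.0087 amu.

1.91 amu

Z = 88, so N = A − Z = 215 − 88 = 127.
Total constituent mass: 88 × 1.007276 + 127 × 1.0087 = 216.745188 amu
The mass defect is 216.745188 − 214.83337 = 1.911818 amu.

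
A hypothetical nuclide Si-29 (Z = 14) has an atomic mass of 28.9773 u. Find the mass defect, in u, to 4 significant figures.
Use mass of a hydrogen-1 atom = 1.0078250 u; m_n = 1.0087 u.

0.2628 u

The nucleus contains 14 protons and 29 − 14 = 15 neutrons.
Σm = 14·m(¹H) + 15·m_n = 14.1095500 + 15.1305 = 29.2400500 u
The mass defect is 29.2400500 − 28.9773 = 0.2627500 u.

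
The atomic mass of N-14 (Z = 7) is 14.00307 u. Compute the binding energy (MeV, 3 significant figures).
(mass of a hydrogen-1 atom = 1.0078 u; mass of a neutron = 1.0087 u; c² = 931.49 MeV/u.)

Σm = 7·m(¹H) + 7·m_n = 7.0546 + 7.0609 = 14.1155 u
Δm = 14.1155 − 14.00307 = 0.11243 u
E_B = 0.11243 × 931.49 = 104.727 MeV

105 MeV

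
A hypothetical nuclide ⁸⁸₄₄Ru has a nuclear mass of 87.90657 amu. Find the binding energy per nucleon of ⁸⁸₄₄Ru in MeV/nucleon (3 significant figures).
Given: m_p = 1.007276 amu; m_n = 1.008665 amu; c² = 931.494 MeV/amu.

8.41 MeV/nucleon

The nucleus contains 44 protons and 88 − 44 = 44 neutrons.
Total constituent mass: 44 × 1.007276 + 44 × 1.008665 = 88.701404 amu
Δm = 88.701404 − 87.90657 = 0.794834 amu
E_B = 0.794834 × 931.494 = 740.383 MeV
Dividing by A = 88 gives 8.413 MeV per nucleon.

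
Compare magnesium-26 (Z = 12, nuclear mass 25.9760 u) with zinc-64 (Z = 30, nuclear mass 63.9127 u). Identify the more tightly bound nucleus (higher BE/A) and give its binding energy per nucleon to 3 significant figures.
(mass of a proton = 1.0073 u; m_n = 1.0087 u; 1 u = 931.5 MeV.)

zinc-64; 8.76 MeV/nucleon

magnesium-26: Σm = 12(1.0073) + 14(1.0087) = 26.2094 u; Δm = 0.2334 u; E_B = 217.41 MeV; E_B/A = 8.362 MeV
zinc-64: Σm = 30(1.0073) + 34(1.0087) = 64.5148 u; Δm = 0.6021 u; E_B = 560.86 MeV; E_B/A = 8.763 MeV
zinc-64 has the higher binding energy per nucleon, so it is the more tightly bound nucleus.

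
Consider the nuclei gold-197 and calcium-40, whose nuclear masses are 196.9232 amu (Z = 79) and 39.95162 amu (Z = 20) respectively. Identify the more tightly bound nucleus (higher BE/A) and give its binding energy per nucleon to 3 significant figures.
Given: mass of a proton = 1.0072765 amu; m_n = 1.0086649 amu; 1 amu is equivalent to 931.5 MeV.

gold-197: Σm = 79(1.0072765) + 118(1.0086649) = 198.5973017 amu; Δm = 1.6741017 amu; E_B = 1559.4 MeV; E_B/A = 7.916 MeV
calcium-40: Σm = 20(1.0072765) + 20(1.0086649) = 40.3188280 amu; Δm = 0.3672080 amu; E_B = 342.05 MeV; E_B/A = 8.551 MeV
calcium-40 has the higher binding energy per nucleon, so it is the more tightly bound nucleus.

calcium-40; 8.55 MeV/nucleon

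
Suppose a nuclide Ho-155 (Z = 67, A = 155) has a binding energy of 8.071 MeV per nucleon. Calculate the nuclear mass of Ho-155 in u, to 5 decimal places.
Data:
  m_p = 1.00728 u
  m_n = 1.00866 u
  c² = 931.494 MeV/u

154.90683 u

Total binding energy = 155 × 8.071 = 1251.005 MeV
Mass defect = 1251.005 MeV / (931.494 MeV/u) = 1.3430092 u
Constituent mass = 67(1.00728) + 88(1.00866) = 156.24984 u
Nuclear mass = 156.24984 − 1.3430092 = 154.9068308 u ≈ 154.90683 u (to 5 decimal places)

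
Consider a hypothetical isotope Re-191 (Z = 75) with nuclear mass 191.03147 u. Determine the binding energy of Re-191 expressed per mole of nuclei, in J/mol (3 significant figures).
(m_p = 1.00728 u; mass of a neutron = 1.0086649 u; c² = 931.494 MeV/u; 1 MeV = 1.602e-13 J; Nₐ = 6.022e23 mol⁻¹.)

1.37e+14 J/mol

The nucleus contains 75 protons and 191 − 75 = 116 neutrons.
Total constituent mass: 75 × 1.00728 + 116 × 1.0086649 = 192.5511284 u
The mass defect is 192.5511284 − 191.03147 = 1.5196584 u.
Binding energy = Δm·c² = 1.5196584 × 931.494 MeV/u = 1415.55 MeV
Per nucleus in joules: 1415.55 MeV × 1.602e-13 J/MeV = 2.2677e-10 J
Per mole: 2.2677e-10 J × 6.022e23 mol⁻¹ = 1.3656e+14 J/mol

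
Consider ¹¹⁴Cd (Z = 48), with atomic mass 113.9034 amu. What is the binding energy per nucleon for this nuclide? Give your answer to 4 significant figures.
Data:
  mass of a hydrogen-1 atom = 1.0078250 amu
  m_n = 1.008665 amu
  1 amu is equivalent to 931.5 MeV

Mass of separated nucleons = 48(1.0078250) + 66(1.008665) = 48.3756000 + 66.571890 = 114.9474900 amu
Δm = 114.9474900 − 113.9034 = 1.0440900 amu
Binding energy = Δm·c² = 1.0440900 × 931.5 MeV/amu = 972.570 MeV
Per nucleon: 972.570 / 114 = 8.531 MeV

8.531 MeV/nucleon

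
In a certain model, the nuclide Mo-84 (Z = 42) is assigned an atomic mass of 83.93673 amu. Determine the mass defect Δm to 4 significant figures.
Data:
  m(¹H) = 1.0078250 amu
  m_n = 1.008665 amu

0.7559 amu

The nucleus contains 42 protons and 84 − 42 = 42 neutrons.
Total constituent mass: 42 × 1.0078250 + 42 × 1.008665 = 84.6925800 amu
The mass defect is 84.6925800 − 83.93673 = 0.7558500 amu.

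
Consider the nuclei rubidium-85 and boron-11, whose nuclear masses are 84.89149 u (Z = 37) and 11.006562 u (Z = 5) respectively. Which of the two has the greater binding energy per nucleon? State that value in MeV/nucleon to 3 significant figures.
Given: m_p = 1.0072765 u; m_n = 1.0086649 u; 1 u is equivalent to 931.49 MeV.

rubidium-85; 8.70 MeV/nucleon

rubidium-85: Σm = 37(1.0072765) + 48(1.0086649) = 85.6851457 u; Δm = 0.7936557 u; E_B = 739.28 MeV; E_B/A = 8.697 MeV
boron-11: Σm = 5(1.0072765) + 6(1.0086649) = 11.0883719 u; Δm = 0.0818099 u; E_B = 76.205 MeV; E_B/A = 6.928 MeV
rubidium-85 has the higher binding energy per nucleon, so it is the more tightly bound nucleus.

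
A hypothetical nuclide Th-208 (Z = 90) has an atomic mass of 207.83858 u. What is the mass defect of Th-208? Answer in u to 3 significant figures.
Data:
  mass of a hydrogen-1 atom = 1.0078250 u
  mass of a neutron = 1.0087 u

1.89 u

With 90 protons and 118 neutrons (A = 208):
Σm = 90·m(¹H) + 118·m_n = 90.7042500 + 119.0266 = 209.7308500 u
Δm = 209.7308500 − 207.83858 = 1.8922700 u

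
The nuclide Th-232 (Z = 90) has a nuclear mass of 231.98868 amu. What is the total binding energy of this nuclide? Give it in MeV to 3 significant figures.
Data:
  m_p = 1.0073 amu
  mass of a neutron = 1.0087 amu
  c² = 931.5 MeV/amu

1770 MeV

Total constituent mass: 90 × 1.0073 + 142 × 1.0087 = 233.8924 amu
Δm = 233.8924 − 231.98868 = 1.90372 amu
E_B = 1.90372 × 931.5 = 1773.32 MeV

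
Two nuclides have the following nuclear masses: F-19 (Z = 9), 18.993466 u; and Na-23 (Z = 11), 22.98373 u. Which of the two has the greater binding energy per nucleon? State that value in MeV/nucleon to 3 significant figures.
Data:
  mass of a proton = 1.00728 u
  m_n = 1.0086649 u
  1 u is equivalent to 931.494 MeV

F-19: Σm = 9(1.00728) + 10(1.0086649) = 19.1521690 u; Δm = 0.1587030 u; E_B = 147.83 MeV; E_B/A = 7.781 MeV
Na-23: Σm = 11(1.00728) + 12(1.0086649) = 23.1840588 u; Δm = 0.2003288 u; E_B = 186.61 MeV; E_B/A = 8.113 MeV
Na-23 has the higher binding energy per nucleon, so it is the more tightly bound nucleus.

Na-23; 8.11 MeV/nucleon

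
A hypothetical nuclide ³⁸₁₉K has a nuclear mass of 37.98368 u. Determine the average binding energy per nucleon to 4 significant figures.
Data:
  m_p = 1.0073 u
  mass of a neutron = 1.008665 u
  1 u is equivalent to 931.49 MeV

7.836 MeV/nucleon

With 19 protons and 19 neutrons (A = 38):
Mass of separated nucleons = 19(1.0073) + 19(1.008665) = 19.1387 + 19.164635 = 38.303335 u
Δm = 38.303335 − 37.98368 = 0.319655 u
Converting to energy: 0.319655 u × 931.49 MeV/u = 297.755 MeV
Dividing by A = 38 gives 7.836 MeV per nucleon.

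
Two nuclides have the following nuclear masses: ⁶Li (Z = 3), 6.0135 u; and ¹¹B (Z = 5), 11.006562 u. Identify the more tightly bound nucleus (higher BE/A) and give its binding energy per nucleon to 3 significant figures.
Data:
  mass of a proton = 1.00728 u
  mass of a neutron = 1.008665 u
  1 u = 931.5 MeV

⁶Li: Σm = 3(1.00728) + 3(1.008665) = 6.047835 u; Δm = 0.034335 u; E_B = 31.983 MeV; E_B/A = 5.331 MeV
¹¹B: Σm = 5(1.00728) + 6(1.008665) = 11.088390 u; Δm = 0.081828 u; E_B = 76.223 MeV; E_B/A = 6.929 MeV
¹¹B has the higher binding energy per nucleon, so it is the more tightly bound nucleus.

¹¹B; 6.93 MeV/nucleon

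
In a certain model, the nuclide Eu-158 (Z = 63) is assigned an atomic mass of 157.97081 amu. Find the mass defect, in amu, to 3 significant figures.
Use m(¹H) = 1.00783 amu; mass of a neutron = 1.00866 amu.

1.35 amu

With 63 protons and 95 neutrons (A = 158):
Σm = 63·m(¹H) + 95·m_n = 63.49329 + 95.82270 = 159.31599 amu
Δm = 159.31599 − 157.97081 = 1.34518 amu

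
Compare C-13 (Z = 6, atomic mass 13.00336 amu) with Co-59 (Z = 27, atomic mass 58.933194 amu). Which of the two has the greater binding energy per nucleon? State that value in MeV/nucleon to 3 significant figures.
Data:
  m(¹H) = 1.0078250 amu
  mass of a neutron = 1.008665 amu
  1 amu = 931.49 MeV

Co-59; 8.77 MeV/nucleon

C-13: Σm = 6(1.0078250) + 7(1.008665) = 13.1076050 amu; Δm = 0.1042450 amu; E_B = 97.103 MeV; E_B/A = 7.469 MeV
Co-59: Σm = 27(1.0078250) + 32(1.008665) = 59.4885550 amu; Δm = 0.5553610 amu; E_B = 517.31 MeV; E_B/A = 8.768 MeV
Co-59 has the higher binding energy per nucleon, so it is the more tightly bound nucleus.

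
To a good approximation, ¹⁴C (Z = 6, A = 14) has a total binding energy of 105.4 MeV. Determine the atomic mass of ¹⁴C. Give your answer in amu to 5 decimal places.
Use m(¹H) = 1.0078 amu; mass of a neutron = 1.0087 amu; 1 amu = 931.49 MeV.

14.00325 amu

Mass defect = 105.4 MeV / (931.49 MeV/amu) = 0.1131520 amu
Constituent mass = 6(1.0078) + 8(1.0087) = 14.1164 amu
Atomic mass = 14.1164 − 0.1131520 = 14.0032480 amu ≈ 14.00325 amu (to 5 decimal places)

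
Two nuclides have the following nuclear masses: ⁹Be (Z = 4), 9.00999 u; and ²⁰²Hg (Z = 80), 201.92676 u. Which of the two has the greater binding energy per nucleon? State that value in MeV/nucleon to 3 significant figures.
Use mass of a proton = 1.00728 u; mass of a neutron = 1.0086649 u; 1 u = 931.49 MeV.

²⁰²Hg; 7.90 MeV/nucleon

⁹Be: Σm = 4(1.00728) + 5(1.0086649) = 9.0724445 u; Δm = 0.0624545 u; E_B = 58.176 MeV; E_B/A = 6.464 MeV
²⁰²Hg: Σm = 80(1.00728) + 122(1.0086649) = 203.6395178 u; Δm = 1.7127578 u; E_B = 1595.4 MeV; E_B/A = 7.898 MeV
²⁰²Hg has the higher binding energy per nucleon, so it is the more tightly bound nucleus.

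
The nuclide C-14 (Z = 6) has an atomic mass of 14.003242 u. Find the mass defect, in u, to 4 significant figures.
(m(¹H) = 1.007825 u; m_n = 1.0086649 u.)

Total constituent mass: 6 × 1.007825 + 8 × 1.0086649 = 14.1162692 u
Mass defect Δm = 14.1162692 − 14.003242 = 0.1130272 u

0.1130 u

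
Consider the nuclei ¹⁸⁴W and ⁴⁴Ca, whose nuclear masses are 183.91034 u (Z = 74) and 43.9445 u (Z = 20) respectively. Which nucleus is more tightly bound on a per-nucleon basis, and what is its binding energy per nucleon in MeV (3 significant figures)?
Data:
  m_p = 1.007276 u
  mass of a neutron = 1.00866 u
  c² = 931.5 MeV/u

⁴⁴Ca; 8.66 MeV/nucleon

¹⁸⁴W: Σm = 74(1.007276) + 110(1.00866) = 185.491024 u; Δm = 1.580684 u; E_B = 1472.4 MeV; E_B/A = 8.002 MeV
⁴⁴Ca: Σm = 20(1.007276) + 24(1.00866) = 44.353360 u; Δm = 0.408860 u; E_B = 380.85 MeV; E_B/A = 8.656 MeV
⁴⁴Ca has the higher binding energy per nucleon, so it is the more tightly bound nucleus.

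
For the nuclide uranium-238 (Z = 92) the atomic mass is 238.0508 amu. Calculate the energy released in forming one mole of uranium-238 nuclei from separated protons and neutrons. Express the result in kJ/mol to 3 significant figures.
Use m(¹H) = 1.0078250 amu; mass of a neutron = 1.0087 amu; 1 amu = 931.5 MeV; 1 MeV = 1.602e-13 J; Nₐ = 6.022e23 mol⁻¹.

Mass of separated nucleons = 92(1.0078250) + 146(1.0087) = 92.7199000 + 147.2702 = 239.9901000 amu
Δm = 239.9901000 − 238.0508 = 1.9393000 amu
Binding energy = Δm·c² = 1.9393000 × 931.5 MeV/amu = 1806.46 MeV
Per nucleus in joules: 1806.46 MeV × 1.602e-13 J/MeV = 2.8939e-10 J
Per mole: 2.8939e-10 J × 6.022e23 mol⁻¹ = 1.7427e+14 J/mol

1.74e+11 kJ/mol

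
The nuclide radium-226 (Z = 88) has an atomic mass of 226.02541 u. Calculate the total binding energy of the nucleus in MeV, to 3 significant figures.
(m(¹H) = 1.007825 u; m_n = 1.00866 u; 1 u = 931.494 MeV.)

With 88 protons and 138 neutrons (A = 226):
Σm = 88·m(¹H) + 138·m_n = 88.688600 + 139.19508 = 227.883680 u
The mass defect is 227.883680 − 226.02541 = 1.858270 u.
Binding energy = Δm·c² = 1.858270 × 931.494 MeV/u = 1730.97 MeV

1730 MeV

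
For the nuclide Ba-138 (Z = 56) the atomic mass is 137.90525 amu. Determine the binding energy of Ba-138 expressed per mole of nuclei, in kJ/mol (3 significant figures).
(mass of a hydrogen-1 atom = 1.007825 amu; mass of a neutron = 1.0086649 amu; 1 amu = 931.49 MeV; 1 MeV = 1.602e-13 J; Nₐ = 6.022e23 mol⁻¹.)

1.12e+11 kJ/mol

With 56 protons and 82 neutrons (A = 138):
Total constituent mass: 56 × 1.007825 + 82 × 1.0086649 = 139.1487218 amu
Δm = 139.1487218 − 137.90525 = 1.2434718 amu
Binding energy = Δm·c² = 1.2434718 × 931.49 MeV/amu = 1158.28 MeV
Per nucleus in joules: 1158.28 MeV × 1.602e-13 J/MeV = 1.8556e-10 J
Per mole: 1.8556e-10 J × 6.022e23 mol⁻¹ = 1.1174e+14 J/mol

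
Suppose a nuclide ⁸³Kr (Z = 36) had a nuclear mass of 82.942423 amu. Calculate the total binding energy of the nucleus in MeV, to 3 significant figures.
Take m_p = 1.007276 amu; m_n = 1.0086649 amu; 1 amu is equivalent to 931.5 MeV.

677 MeV

Mass of separated nucleons = 36(1.007276) + 47(1.0086649) = 36.261936 + 47.4072503 = 83.6691863 amu
Mass defect Δm = 83.6691863 − 82.942423 = 0.7267633 amu
E_B = 0.7267633 × 931.5 = 676.980 MeV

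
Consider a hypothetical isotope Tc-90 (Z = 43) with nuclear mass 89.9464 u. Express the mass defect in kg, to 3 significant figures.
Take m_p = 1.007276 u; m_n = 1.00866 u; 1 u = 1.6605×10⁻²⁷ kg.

With 43 protons and 47 neutrons (A = 90):
Σm = 43·m_p + 47·m_n = 43.312868 + 47.40702 = 90.719888 u
Mass defect Δm = 90.719888 − 89.9464 = 0.773488 u
In SI units: 0.773488 u × 1.6605×10⁻²⁷ kg/u = 1.2844e-27 kg

1.28e-27 kg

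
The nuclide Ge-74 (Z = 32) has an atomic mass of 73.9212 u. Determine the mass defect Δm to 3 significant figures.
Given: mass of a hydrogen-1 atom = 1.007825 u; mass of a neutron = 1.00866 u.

Mass of separated nucleons = 32(1.007825) + 42(1.00866) = 32.250400 + 42.36372 = 74.614120 u
Δm = 74.614120 − 73.9212 = 0.692920 u

0.693 u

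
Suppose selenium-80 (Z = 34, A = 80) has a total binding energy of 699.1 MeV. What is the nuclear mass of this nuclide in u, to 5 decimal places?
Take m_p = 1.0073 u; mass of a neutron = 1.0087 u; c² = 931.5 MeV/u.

Mass defect = 699.1 MeV / (931.5 MeV/u) = 0.7505099 u
Constituent mass = 34(1.0073) + 46(1.0087) = 80.6484 u
Nuclear mass = 80.6484 − 0.7505099 = 79.8978901 u ≈ 79.89789 u (to 5 decimal places)

79.89789 u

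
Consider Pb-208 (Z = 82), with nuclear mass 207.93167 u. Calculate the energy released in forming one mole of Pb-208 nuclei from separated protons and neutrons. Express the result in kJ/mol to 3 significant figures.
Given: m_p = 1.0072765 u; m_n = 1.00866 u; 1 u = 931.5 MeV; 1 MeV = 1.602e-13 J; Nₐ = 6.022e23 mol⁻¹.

1.58e+11 kJ/mol

Z = 82, so N = A − Z = 208 − 82 = 126.
Σm = 82·m_p + 126·m_n = 82.5966730 + 127.09116 = 209.6878330 u
The mass defect is 209.6878330 − 207.93167 = 1.7561630 u.
Converting to energy: 1.7561630 u × 931.5 MeV/u = 1635.87 MeV
Per nucleus in joules: 1635.87 MeV × 1.602e-13 J/MeV = 2.6207e-10 J
Per mole: 2.6207e-10 J × 6.022e23 mol⁻¹ = 1.5782e+14 J/mol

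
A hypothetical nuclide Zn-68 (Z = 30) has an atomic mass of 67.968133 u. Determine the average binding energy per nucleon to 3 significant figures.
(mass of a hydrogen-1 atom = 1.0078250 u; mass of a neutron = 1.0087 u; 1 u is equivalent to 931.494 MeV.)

Σm = 30·m(¹H) + 38·m_n = 30.2347500 + 38.3306 = 68.5653500 u
The mass defect is 68.5653500 − 67.968133 = 0.5972170 u.
Converting to energy: 0.5972170 u × 931.494 MeV/u = 556.304 MeV
BE/A = 556.304 MeV / 68 = 8.181 MeV/nucleon

8.18 MeV/nucleon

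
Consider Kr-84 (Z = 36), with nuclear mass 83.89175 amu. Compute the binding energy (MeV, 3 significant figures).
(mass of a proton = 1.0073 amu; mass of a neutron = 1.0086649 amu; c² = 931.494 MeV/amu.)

733 MeV

The nucleus contains 36 protons and 84 − 36 = 48 neutrons.
Total constituent mass: 36 × 1.0073 + 48 × 1.0086649 = 84.6787152 amu
Mass defect Δm = 84.6787152 − 83.89175 = 0.7869652 amu
E_B = 0.7869652 × 931.494 = 733.053 MeV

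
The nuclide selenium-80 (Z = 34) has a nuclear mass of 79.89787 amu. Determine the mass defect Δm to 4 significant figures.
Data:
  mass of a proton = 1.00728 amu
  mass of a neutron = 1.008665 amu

Z = 34, so N = A − Z = 80 − 34 = 46.
Mass of separated nucleons = 34(1.00728) + 46(1.008665) = 34.24752 + 46.398590 = 80.646110 amu
The mass defect is 80.646110 − 79.89787 = 0.748240 amu.

0.7482 amu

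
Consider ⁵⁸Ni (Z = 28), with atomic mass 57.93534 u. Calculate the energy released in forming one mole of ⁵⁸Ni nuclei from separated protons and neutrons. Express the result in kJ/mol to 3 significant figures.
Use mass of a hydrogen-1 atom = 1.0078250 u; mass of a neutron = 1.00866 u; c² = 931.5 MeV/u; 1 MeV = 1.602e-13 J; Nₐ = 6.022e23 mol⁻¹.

4.88e+10 kJ/mol

Mass of separated nucleons = 28(1.0078250) + 30(1.00866) = 28.2191000 + 30.25980 = 58.4789000 u
Δm = 58.4789000 − 57.93534 = 0.5435600 u
E_B = 0.5435600 × 931.5 = 506.326 MeV
Per nucleus in joules: 506.326 MeV × 1.602e-13 J/MeV = 8.1113e-11 J
Per mole: 8.1113e-11 J × 6.022e23 mol⁻¹ = 4.8846e+13 J/mol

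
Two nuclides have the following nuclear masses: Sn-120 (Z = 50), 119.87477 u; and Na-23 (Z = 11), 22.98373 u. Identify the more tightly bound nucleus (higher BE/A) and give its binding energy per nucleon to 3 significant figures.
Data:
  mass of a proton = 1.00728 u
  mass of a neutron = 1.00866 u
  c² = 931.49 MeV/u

Sn-120: Σm = 50(1.00728) + 70(1.00866) = 120.97020 u; Δm = 1.09543 u; E_B = 1020.4 MeV; E_B/A = 8.503 MeV
Na-23: Σm = 11(1.00728) + 12(1.00866) = 23.18400 u; Δm = 0.20027 u; E_B = 186.55 MeV; E_B/A = 8.111 MeV
Sn-120 has the higher binding energy per nucleon, so it is the more tightly bound nucleus.

Sn-120; 8.50 MeV/nucleon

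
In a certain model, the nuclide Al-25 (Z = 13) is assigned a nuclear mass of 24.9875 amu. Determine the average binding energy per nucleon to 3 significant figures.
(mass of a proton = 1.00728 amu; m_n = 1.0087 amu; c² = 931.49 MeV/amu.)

7.88 MeV/nucleon

The nucleus contains 13 protons and 25 − 13 = 12 neutrons.
Mass of separated nucleons = 13(1.00728) + 12(1.0087) = 13.09464 + 12.1044 = 25.19904 amu
The mass defect is 25.19904 − 24.9875 = 0.21154 amu.
Binding energy = Δm·c² = 0.21154 × 931.49 MeV/amu = 197.047 MeV
BE/A = 197.047 MeV / 25 = 7.882 MeV/nucleon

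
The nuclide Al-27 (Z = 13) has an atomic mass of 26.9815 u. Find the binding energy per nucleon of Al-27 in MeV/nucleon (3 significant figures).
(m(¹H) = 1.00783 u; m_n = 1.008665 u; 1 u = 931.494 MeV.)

With 13 protons and 14 neutrons (A = 27):
Σm = 13·m(¹H) + 14·m_n = 13.10179 + 14.121310 = 27.223100 u
Mass defect Δm = 27.223100 − 26.9815 = 0.241600 u
E_B = 0.241600 × 931.494 = 225.049 MeV
Dividing by A = 27 gives 8.335 MeV per nucleon.

8.34 MeV/nucleon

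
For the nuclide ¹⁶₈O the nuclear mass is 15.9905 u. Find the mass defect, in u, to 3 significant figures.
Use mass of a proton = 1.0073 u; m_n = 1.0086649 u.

The nucleus contains 8 protons and 16 − 8 = 8 neutrons.
Mass of separated nucleons = 8(1.0073) + 8(1.0086649) = 8.0584 + 8.0693192 = 16.1277192 u
The mass defect is 16.1277192 − 15.9905 = 0.1372192 u.

0.137 u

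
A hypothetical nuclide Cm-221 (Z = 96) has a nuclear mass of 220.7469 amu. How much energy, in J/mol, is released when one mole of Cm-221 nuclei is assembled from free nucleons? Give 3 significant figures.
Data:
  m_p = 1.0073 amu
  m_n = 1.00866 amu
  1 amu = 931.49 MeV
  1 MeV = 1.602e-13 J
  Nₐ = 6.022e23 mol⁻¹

1.83e+14 J/mol

Total constituent mass: 96 × 1.0073 + 125 × 1.00866 = 222.78330 amu
Δm = 222.78330 − 220.7469 = 2.03640 amu
Binding energy = Δm·c² = 2.03640 × 931.49 MeV/amu = 1896.89 MeV
Per nucleus in joules: 1896.89 MeV × 1.602e-13 J/MeV = 3.0388e-10 J
Per mole: 3.0388e-10 J × 6.022e23 mol⁻¹ = 1.8300e+14 J/mol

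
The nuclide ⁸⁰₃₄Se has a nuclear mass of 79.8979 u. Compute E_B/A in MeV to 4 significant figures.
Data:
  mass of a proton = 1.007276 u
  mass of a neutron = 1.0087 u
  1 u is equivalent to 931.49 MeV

The nucleus contains 34 protons and 80 − 34 = 46 neutrons.
Σm = 34·m_p + 46·m_n = 34.247384 + 46.4002 = 80.647584 u
The mass defect is 80.647584 − 79.8979 = 0.749684 u.
E_B = 0.749684 × 931.49 = 698.323 MeV
Per nucleon: 698.323 / 80 = 8.729 MeV

8.729 MeV/nucleon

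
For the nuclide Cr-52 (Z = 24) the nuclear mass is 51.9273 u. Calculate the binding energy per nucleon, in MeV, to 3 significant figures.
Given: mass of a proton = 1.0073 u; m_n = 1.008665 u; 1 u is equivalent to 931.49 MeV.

Z = 24, so N = A − Z = 52 − 24 = 28.
Total constituent mass: 24 × 1.0073 + 28 × 1.008665 = 52.417820 u
Δm = 52.417820 − 51.9273 = 0.490520 u
Converting to energy: 0.490520 u × 931.49 MeV/u = 456.914 MeV
Dividing by A = 52 gives 8.787 MeV per nucleon.

8.79 MeV/nucleon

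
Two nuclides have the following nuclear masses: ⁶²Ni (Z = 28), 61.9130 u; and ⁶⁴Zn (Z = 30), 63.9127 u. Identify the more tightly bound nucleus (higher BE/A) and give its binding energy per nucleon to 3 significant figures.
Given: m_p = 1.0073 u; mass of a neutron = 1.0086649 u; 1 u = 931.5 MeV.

⁶²Ni; 8.80 MeV/nucleon

⁶²Ni: Σm = 28(1.0073) + 34(1.0086649) = 62.4990066 u; Δm = 0.5860066 u; E_B = 545.87 MeV; E_B/A = 8.804 MeV
⁶⁴Zn: Σm = 30(1.0073) + 34(1.0086649) = 64.5136066 u; Δm = 0.6009066 u; E_B = 559.74 MeV; E_B/A = 8.746 MeV
⁶²Ni has the higher binding energy per nucleon, so it is the more tightly bound nucleus.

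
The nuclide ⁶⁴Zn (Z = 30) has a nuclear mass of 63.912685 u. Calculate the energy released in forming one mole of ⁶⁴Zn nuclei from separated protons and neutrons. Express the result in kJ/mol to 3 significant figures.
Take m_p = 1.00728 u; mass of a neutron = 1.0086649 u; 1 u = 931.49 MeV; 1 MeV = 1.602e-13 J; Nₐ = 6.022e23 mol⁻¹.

5.39e+10 kJ/mol

The nucleus contains 30 protons and 64 − 30 = 34 neutrons.
Total constituent mass: 30 × 1.00728 + 34 × 1.0086649 = 64.5130066 u
Δm = 64.5130066 − 63.912685 = 0.6003216 u
Binding energy = Δm·c² = 0.6003216 × 931.49 MeV/u = 559.194 MeV
Per nucleus in joules: 559.194 MeV × 1.602e-13 J/MeV = 8.9583e-11 J
Per mole: 8.9583e-11 J × 6.022e23 mol⁻¹ = 5.3947e+13 J/mol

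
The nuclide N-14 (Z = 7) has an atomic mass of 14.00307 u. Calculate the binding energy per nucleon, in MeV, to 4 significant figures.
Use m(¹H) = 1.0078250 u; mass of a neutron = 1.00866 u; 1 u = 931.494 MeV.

The nucleus contains 7 protons and 14 − 7 = 7 neutrons.
Σm = 7·m(¹H) + 7·m_n = 7.0547750 + 7.06062 = 14.1153950 u
Δm = 14.1153950 − 14.00307 = 0.1123250 u
E_B = 0.1123250 × 931.494 = 104.630 MeV
Per nucleon: 104.630 / 14 = 7.474 MeV

7.474 MeV/nucleon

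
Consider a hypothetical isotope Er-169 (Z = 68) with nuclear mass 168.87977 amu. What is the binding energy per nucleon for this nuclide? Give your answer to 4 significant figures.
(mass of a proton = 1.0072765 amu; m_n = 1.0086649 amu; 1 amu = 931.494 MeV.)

Σm = 68·m_p + 101·m_n = 68.4948020 + 101.8751549 = 170.3699569 amu
Δm = 170.3699569 − 168.87977 = 1.4901869 amu
E_B = 1.4901869 × 931.494 = 1388.10 MeV
Dividing by A = 169 gives 8.214 MeV per nucleon.

8.214 MeV/nucleon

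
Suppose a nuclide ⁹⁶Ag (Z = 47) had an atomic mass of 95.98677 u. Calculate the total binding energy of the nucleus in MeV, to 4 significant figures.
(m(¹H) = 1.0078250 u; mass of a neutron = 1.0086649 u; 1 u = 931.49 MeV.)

750.4 MeV

Total constituent mass: 47 × 1.0078250 + 49 × 1.0086649 = 96.7923551 u
Δm = 96.7923551 − 95.98677 = 0.8055851 u
E_B = 0.8055851 × 931.49 = 750.394 MeV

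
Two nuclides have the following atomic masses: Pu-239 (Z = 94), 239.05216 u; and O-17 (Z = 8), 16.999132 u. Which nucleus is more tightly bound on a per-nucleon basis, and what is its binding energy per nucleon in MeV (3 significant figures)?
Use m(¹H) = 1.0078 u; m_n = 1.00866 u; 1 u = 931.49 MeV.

Pu-239: Σm = 94(1.0078) + 145(1.00866) = 240.98890 u; Δm = 1.93674 u; E_B = 1804.05 MeV; E_B/A = 7.548 MeV
O-17: Σm = 8(1.0078) + 9(1.00866) = 17.14034 u; Δm = 0.141208 u; E_B = 131.53 MeV; E_B/A = 7.737 MeV
O-17 has the higher binding energy per nucleon, so it is the more tightly bound nucleus.

O-17; 7.74 MeV/nucleon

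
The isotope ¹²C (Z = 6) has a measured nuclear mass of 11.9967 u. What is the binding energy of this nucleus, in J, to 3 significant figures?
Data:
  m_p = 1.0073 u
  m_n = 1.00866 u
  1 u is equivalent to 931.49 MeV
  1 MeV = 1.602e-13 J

1.48e-11 J

With 6 protons and 6 neutrons (A = 12):
Mass of separated nucleons = 6(1.0073) + 6(1.00866) = 6.0438 + 6.05196 = 12.09576 u
Mass defect Δm = 12.09576 − 11.9967 = 0.09906 u
Binding energy = Δm·c² = 0.09906 × 931.49 MeV/u = 92.2734 MeV
In joules: 92.2734 MeV × 1.602e-13 J/MeV = 1.4782e-11 J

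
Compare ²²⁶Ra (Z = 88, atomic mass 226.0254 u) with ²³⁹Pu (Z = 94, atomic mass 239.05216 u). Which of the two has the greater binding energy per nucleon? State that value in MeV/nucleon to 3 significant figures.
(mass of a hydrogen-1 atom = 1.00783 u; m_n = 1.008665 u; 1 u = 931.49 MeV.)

²²⁶Ra; 7.66 MeV/nucleon

²²⁶Ra: Σm = 88(1.00783) + 138(1.008665) = 227.884810 u; Δm = 1.859410 u; E_B = 1732.0 MeV; E_B/A = 7.664 MeV
²³⁹Pu: Σm = 94(1.00783) + 145(1.008665) = 240.992445 u; Δm = 1.940285 u; E_B = 1807.4 MeV; E_B/A = 7.562 MeV
²²⁶Ra has the higher binding energy per nucleon, so it is the more tightly bound nucleus.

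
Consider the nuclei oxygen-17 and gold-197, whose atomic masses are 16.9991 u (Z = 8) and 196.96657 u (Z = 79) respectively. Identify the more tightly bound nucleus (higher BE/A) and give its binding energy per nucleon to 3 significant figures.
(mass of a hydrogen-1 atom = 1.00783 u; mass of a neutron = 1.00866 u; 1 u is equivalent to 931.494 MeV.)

oxygen-17: Σm = 8(1.00783) + 9(1.00866) = 17.14058 u; Δm = 0.14148 u; E_B = 131.79 MeV; E_B/A = 7.752 MeV
gold-197: Σm = 79(1.00783) + 118(1.00866) = 198.64045 u; Δm = 1.67388 u; E_B = 1559.21 MeV; E_B/A = 7.9148 MeV
gold-197 has the higher binding energy per nucleon, so it is the more tightly bound nucleus.

gold-197; 7.91 MeV/nucleon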